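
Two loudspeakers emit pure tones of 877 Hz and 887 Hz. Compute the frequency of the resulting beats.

10 Hz

The beat frequency equals the magnitude of the frequency difference.
|877 − 887| = 10 Hz.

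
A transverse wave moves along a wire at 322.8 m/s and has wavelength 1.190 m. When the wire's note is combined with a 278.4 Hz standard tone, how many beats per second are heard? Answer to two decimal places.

7.14 Hz

Source frequency f = v/λ = 322.8/1.190 = 271.2605 Hz.
f_beat = |271.2605 − 278.4| = 7.14 Hz.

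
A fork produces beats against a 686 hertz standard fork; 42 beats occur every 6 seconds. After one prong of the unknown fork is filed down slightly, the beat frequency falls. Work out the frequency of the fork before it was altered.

Beat frequency = 42/6 = 7 Hz.
|f − 686| = 7, so the fork was at either 679 Hz or 693 Hz.
Filing a prong removes mass and raises the fork's frequency; the adjustment raises the fork's frequency.
The beat rate fell, so the adjustment moved the fork toward 686 Hz — it must have started below the reference.

679 Hz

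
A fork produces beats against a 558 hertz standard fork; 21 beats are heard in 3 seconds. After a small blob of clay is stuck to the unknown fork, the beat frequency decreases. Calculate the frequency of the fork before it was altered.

565 Hz

Beat frequency = 21/3 = 7 Hz.
|f − 558| = 7, so the fork was at either 551 Hz or 565 Hz.
Adding mass to a fork lowers its frequency; the adjustment lowers the fork's frequency.
The beat rate fell, so the adjustment moved the fork toward 558 Hz — it must have started above the reference.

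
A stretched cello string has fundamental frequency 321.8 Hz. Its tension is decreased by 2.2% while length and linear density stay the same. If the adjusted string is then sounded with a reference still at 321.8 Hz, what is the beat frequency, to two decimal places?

3.56 Hz

For a string, f ∝ √T, so the new frequency is 321.8·√0.978 = 318.2405 Hz.
f_beat = |318.2405 − 321.8| = 3.56 Hz.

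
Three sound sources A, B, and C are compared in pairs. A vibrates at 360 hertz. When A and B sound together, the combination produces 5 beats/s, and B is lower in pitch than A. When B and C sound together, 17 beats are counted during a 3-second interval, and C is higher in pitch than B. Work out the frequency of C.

B is below A, so f_B = 360 − 5 = 355 Hz.
B–C: Beat frequency = 17/3 = 5.6667 Hz.
C is above B, so f_C = 355 + 5.6667 = 360.6667 Hz.

360.6667 Hz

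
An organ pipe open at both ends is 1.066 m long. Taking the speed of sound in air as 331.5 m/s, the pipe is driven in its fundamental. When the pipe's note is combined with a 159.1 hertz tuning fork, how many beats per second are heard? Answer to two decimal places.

3.61 Hz

Open pipe: f_n = n·v/(2L) = 1·331.5/(2·1.066) = 155.4878 Hz.
f_beat = |155.4878 − 159.1| = 3.61 Hz.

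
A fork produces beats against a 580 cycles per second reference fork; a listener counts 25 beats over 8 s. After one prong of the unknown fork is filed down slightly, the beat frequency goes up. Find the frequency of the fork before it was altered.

Beat frequency = 25/8 = 3.125 Hz.
|f − 580| = 3.125, so the fork was at either 576.875 Hz or 583.125 Hz.
Filing a prong removes mass and raises the fork's frequency; the adjustment raises the fork's frequency.
The beat rate rose, so the adjustment moved the fork further from 580 Hz — it was already above the reference.

583.125 Hz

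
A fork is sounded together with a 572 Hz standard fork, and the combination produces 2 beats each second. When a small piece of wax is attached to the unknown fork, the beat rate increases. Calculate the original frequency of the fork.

570 Hz

|f − 572| = 2, so the fork was at either 570 Hz or 574 Hz.
Loading a fork with wax lowers its frequency; the adjustment lowers the fork's frequency.
The beat rate rose, so the adjustment moved the fork further from 572 Hz — it was already below the reference.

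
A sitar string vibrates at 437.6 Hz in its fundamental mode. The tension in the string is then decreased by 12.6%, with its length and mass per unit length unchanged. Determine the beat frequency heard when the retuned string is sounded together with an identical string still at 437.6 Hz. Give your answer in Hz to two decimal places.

28.50 Hz

For a string, f ∝ √T, so the new frequency is 437.6·√0.874 = 409.1033 Hz.
f_beat = |409.1033 − 437.6| = 28.50 Hz.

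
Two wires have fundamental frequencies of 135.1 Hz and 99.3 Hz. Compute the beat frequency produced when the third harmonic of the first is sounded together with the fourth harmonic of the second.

8.1 Hz

Third harmonic of the first: 3·135.1 = 405.3 Hz.
Fourth harmonic of the second: 4·99.3 = 397.2 Hz.
f_beat = |405.3 − 397.2| = 8.1 Hz.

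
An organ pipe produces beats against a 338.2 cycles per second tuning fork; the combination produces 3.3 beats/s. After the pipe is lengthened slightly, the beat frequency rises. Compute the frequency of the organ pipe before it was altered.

334.9 Hz

|f − 338.2| = 3.3, so the organ pipe was at either 334.9 Hz or 341.5 Hz.
A longer pipe has a lower fundamental; the adjustment lowers the organ pipe's frequency.
The beat rate rose, so the adjustment moved the organ pipe further from 338.2 Hz — it was already below the reference.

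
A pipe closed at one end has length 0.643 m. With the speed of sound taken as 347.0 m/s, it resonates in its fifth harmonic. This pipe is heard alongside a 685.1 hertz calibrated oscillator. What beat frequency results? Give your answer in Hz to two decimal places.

10.53 Hz

Closed pipe (odd harmonics): f_n = n·v/(4L) = 5·347.0/(4·0.643) = 674.5723 Hz.
f_beat = |674.5723 − 685.1| = 10.53 Hz.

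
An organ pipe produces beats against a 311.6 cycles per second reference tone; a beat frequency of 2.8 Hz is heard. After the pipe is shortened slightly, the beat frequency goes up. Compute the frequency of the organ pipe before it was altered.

314.4 Hz

|f − 311.6| = 2.8, so the organ pipe was at either 308.8 Hz or 314.4 Hz.
A shorter pipe has a higher fundamental; the adjustment raises the organ pipe's frequency.
The beat rate rose, so the adjustment moved the organ pipe further from 311.6 Hz — it was already above the reference.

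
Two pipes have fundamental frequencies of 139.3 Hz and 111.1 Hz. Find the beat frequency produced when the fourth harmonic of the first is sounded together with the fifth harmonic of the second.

1.7 Hz

Fourth harmonic of the first: 4·139.3 = 557.2 Hz.
Fifth harmonic of the second: 5·111.1 = 555.5 Hz.
f_beat = |557.2 − 555.5| = 1.7 Hz.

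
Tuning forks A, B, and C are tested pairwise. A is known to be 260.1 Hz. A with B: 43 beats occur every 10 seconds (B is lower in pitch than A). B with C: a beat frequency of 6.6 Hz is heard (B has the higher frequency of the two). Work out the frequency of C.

249.2 Hz

A–B: Beat frequency = 43/10 = 4.3 Hz.
B is below A, so f_B = 260.1 − 4.3 = 255.8 Hz.
C is below B, so f_C = 255.8 − 6.6 = 249.2 Hz.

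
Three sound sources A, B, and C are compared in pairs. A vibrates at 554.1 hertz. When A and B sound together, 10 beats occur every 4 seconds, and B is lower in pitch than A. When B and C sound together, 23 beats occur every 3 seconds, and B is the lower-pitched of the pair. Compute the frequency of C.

A–B: Beat frequency = 10/4 = 2.5 Hz.
B is below A, so f_B = 554.1 − 2.5 = 551.6 Hz.
B–C: Beat frequency = 23/3 = 7.6667 Hz.
C is above B, so f_C = 551.6 + 7.6667 = 559.2667 Hz.

559.2667 Hz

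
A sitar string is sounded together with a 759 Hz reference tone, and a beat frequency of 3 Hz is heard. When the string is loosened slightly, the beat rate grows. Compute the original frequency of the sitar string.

|f − 759| = 3, so the sitar string was at either 756 Hz or 762 Hz.
Reducing tension lowers a string's frequency; the adjustment lowers the sitar string's frequency.
The beat rate rose, so the adjustment moved the sitar string further from 759 Hz — it was already below the reference.

756 Hz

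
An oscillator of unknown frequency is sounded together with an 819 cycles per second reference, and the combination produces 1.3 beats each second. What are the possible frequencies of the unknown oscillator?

|f − 819| = 1.3, so f = 819 ± 1.3.

817.7 Hz or 820.3 Hz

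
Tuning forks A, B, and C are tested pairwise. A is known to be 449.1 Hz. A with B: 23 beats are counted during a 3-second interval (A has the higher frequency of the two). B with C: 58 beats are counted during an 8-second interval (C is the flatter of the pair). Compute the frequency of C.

A–B: Beat frequency = 23/3 = 7.6667 Hz.
B is below A, so f_B = 449.1 − 7.6667 = 441.4333 Hz.
B–C: Beat frequency = 58/8 = 7.25 Hz.
C is below B, so f_C = 441.4333 − 7.25 = 434.1833 Hz.

434.1833 Hz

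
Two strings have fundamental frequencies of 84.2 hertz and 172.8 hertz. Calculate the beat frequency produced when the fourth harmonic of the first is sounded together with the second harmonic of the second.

Fourth harmonic of the first: 4·84.2 = 336.8 Hz.
Second harmonic of the second: 2·172.8 = 345.6 Hz.
f_beat = |336.8 − 345.6| = 8.8 Hz.

8.8 Hz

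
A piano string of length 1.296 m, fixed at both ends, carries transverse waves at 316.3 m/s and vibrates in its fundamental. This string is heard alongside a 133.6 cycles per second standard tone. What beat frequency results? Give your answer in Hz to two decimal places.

For a string fixed at both ends, f_n = n·v/(2L) = 1·316.3/(2·1.296) = 122.0293 Hz.
f_beat = |122.0293 − 133.6| = 11.57 Hz.

11.57 Hz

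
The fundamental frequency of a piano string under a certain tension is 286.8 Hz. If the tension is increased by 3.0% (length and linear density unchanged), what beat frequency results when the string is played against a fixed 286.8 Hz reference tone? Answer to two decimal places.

For a string, f ∝ √T, so the new frequency is 286.8·√1.030 = 291.0702 Hz.
f_beat = |291.0702 − 286.8| = 4.27 Hz.

4.27 Hz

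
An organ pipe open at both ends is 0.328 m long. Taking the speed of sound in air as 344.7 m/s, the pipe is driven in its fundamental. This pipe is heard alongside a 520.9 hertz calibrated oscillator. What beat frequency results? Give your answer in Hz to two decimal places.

Open pipe: f_n = n·v/(2L) = 1·344.7/(2·0.328) = 525.4573 Hz.
f_beat = |525.4573 − 520.9| = 4.56 Hz.

4.56 Hz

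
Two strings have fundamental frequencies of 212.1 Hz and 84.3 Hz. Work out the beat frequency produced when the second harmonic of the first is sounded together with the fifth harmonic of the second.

Second harmonic of the first: 2·212.1 = 424.2 Hz.
Fifth harmonic of the second: 5·84.3 = 421.5 Hz.
f_beat = |424.2 − 421.5| = 2.7 Hz.

2.7 Hz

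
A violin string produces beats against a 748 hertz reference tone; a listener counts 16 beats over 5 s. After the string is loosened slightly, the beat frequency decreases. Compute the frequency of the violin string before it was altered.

Beat frequency = 16/5 = 3.2 Hz.
|f − 748| = 3.2, so the violin string was at either 744.8 Hz or 751.2 Hz.
Reducing tension lowers a string's frequency; the adjustment lowers the violin string's frequency.
The beat rate fell, so the adjustment moved the violin string toward 748 Hz — it must have started above the reference.

751.2 Hz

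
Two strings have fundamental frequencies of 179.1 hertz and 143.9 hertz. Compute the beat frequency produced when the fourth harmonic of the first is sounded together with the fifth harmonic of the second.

3.1 Hz

Fourth harmonic of the first: 4·179.1 = 716.4 Hz.
Fifth harmonic of the second: 5·143.9 = 719.5 Hz.
f_beat = |716.4 − 719.5| = 3.1 Hz.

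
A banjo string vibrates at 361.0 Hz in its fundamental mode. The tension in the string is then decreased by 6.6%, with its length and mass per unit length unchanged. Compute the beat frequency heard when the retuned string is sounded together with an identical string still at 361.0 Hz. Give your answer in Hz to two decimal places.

12.12 Hz

For a string, f ∝ √T, so the new frequency is 361.0·√0.934 = 348.8837 Hz.
f_beat = |348.8837 − 361.0| = 12.12 Hz.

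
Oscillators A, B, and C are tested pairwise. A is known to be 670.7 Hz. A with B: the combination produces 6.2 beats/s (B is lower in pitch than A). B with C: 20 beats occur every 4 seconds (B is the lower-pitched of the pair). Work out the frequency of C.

B is below A, so f_B = 670.7 − 6.2 = 664.5 Hz.
B–C: Beat frequency = 20/4 = 5 Hz.
C is above B, so f_C = 664.5 + 5 = 669.5 Hz.

669.5 Hz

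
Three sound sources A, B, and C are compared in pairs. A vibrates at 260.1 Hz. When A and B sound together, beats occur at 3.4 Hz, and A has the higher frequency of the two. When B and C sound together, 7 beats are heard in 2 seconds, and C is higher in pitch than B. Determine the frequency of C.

260.2 Hz

B is below A, so f_B = 260.1 − 3.4 = 256.7 Hz.
B–C: Beat frequency = 7/2 = 3.5 Hz.
C is above B, so f_C = 256.7 + 3.5 = 260.2 Hz.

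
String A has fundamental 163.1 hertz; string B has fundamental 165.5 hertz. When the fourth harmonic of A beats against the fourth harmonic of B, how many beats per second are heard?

Fourth harmonic of the first: 4·163.1 = 652.4 Hz.
Fourth harmonic of the second: 4·165.5 = 662.0 Hz.
f_beat = |652.4 − 662.0| = 9.6 Hz.

9.6 Hz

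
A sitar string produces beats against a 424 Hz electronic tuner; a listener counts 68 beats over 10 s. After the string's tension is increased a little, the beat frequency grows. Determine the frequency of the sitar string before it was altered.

430.8 Hz

Beat frequency = 68/10 = 6.8 Hz.
|f − 424| = 6.8, so the sitar string was at either 417.2 Hz or 430.8 Hz.
Higher tension means higher frequency; the adjustment raises the sitar string's frequency.
The beat rate rose, so the adjustment moved the sitar string further from 424 Hz — it was already above the reference.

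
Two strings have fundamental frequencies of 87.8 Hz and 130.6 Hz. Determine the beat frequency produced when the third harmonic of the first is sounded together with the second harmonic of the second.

2.2 Hz

Third harmonic of the first: 3·87.8 = 263.4 Hz.
Second harmonic of the second: 2·130.6 = 261.2 Hz.
f_beat = |263.4 − 261.2| = 2.2 Hz.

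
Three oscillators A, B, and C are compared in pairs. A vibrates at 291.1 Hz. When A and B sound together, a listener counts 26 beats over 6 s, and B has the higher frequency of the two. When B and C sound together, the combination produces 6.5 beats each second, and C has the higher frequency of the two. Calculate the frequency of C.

301.9333 Hz

A–B: Beat frequency = 26/6 = 4.3333 Hz.
B is above A, so f_B = 291.1 + 4.3333 = 295.4333 Hz.
C is above B, so f_C = 295.4333 + 6.5 = 301.9333 Hz.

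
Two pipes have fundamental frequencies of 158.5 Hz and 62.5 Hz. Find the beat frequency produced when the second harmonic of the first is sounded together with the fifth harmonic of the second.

4.5 Hz

Second harmonic of the first: 2·158.5 = 317.0 Hz.
Fifth harmonic of the second: 5·62.5 = 312.5 Hz.
f_beat = |317.0 − 312.5| = 4.5 Hz.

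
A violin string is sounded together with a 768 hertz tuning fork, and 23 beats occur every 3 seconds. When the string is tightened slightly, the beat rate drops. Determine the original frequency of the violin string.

Beat frequency = 23/3 = 7.6667 Hz.
|f − 768| = 7.6667, so the violin string was at either 760.3333 Hz or 775.6667 Hz.
Increasing tension raises a string's frequency; the adjustment raises the violin string's frequency.
The beat rate fell, so the adjustment moved the violin string toward 768 Hz — it must have started below the reference.

760.3333 Hz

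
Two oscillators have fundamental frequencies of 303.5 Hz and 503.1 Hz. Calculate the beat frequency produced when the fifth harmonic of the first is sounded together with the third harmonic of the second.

Fifth harmonic of the first: 5·303.5 = 1517.5 Hz.
Third harmonic of the second: 3·503.1 = 1509.3 Hz.
f_beat = |1517.5 − 1509.3| = 8.2 Hz.

8.2 Hz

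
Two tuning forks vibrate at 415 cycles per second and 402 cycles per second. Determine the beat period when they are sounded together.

0.077 s

f_beat = |415 − 402| = 13 Hz.
Beat period T = 1 / f_beat = 1 / 13 s.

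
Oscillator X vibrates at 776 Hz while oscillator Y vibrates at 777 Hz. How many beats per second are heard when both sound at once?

1 Hz

f_beat = |f₁ − f₂|.
|776 − 777| = 1 Hz.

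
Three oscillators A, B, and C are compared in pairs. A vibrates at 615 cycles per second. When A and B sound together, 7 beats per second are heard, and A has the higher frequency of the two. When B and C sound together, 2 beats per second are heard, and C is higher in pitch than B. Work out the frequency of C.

B is below A, so f_B = 615 − 7 = 608 Hz.
C is above B, so f_C = 608 + 2 = 610 Hz.

610 Hz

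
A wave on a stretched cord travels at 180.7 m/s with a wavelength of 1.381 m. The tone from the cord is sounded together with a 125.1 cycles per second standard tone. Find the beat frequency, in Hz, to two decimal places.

Source frequency f = v/λ = 180.7/1.381 = 130.8472 Hz.
f_beat = |130.8472 − 125.1| = 5.75 Hz.

5.75 Hz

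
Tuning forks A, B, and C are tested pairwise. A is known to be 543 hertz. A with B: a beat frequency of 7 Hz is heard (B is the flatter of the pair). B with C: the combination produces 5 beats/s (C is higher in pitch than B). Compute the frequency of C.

B is below A, so f_B = 543 − 7 = 536 Hz.
C is above B, so f_C = 536 + 5 = 541 Hz.

541 Hz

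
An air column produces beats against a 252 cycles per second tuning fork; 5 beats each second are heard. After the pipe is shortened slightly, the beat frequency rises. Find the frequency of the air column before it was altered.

|f − 252| = 5, so the air column was at either 247 Hz or 257 Hz.
A shorter pipe has a higher fundamental; the adjustment raises the air column's frequency.
The beat rate rose, so the adjustment moved the air column further from 252 Hz — it was already above the reference.

257 Hz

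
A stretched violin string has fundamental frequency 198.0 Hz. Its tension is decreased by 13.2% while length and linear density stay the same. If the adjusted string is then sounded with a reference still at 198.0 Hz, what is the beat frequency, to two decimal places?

For a string, f ∝ √T, so the new frequency is 198.0·√0.868 = 184.4697 Hz.
f_beat = |184.4697 − 198.0| = 13.53 Hz.

13.53 Hz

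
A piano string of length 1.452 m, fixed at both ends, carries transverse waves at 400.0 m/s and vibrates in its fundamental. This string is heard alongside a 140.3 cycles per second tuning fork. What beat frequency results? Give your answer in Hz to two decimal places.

2.56 Hz

For a string fixed at both ends, f_n = n·v/(2L) = 1·400.0/(2·1.452) = 137.7410 Hz.
f_beat = |137.7410 − 140.3| = 2.56 Hz.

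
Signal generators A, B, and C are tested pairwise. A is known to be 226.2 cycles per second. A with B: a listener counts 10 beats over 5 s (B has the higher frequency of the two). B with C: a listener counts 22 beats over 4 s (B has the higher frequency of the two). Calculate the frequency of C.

222.7 Hz

A–B: Beat frequency = 10/5 = 2 Hz.
B is above A, so f_B = 226.2 + 2 = 228.2 Hz.
B–C: Beat frequency = 22/4 = 5.5 Hz.
C is below B, so f_C = 228.2 − 5.5 = 222.7 Hz.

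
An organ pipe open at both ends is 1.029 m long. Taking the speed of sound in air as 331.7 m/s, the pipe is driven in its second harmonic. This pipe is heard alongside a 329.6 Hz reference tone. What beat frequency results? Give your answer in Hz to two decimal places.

Open pipe: f_n = n·v/(2L) = 2·331.7/(2·1.029) = 322.3518 Hz.
f_beat = |322.3518 − 329.6| = 7.25 Hz.

7.25 Hz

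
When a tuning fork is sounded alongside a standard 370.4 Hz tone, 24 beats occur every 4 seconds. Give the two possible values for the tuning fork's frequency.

Beat frequency = 24/4 = 6 Hz.
|f − 370.4| = 6, so f = 370.4 ± 6.

364.4 Hz or 376.4 Hz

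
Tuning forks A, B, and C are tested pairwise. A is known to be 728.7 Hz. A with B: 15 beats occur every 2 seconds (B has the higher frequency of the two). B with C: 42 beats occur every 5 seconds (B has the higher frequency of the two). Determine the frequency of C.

727.8 Hz

A–B: Beat frequency = 15/2 = 7.5 Hz.
B is above A, so f_B = 728.7 + 7.5 = 736.2 Hz.
B–C: Beat frequency = 42/5 = 8.4 Hz.
C is below B, so f_C = 736.2 − 8.4 = 727.8 Hz.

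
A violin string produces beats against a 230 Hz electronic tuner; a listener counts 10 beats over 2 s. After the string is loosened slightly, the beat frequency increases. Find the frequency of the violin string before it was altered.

225 Hz

Beat frequency = 10/2 = 5 Hz.
|f − 230| = 5, so the violin string was at either 225 Hz or 235 Hz.
Reducing tension lowers a string's frequency; the adjustment lowers the violin string's frequency.
The beat rate rose, so the adjustment moved the violin string further from 230 Hz — it was already below the reference.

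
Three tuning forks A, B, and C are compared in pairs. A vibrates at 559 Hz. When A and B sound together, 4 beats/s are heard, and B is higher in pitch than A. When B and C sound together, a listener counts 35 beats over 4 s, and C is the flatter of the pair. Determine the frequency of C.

B is above A, so f_B = 559 + 4 = 563 Hz.
B–C: Beat frequency = 35/4 = 8.75 Hz.
C is below B, so f_C = 563 − 8.75 = 554.25 Hz.

554.25 Hz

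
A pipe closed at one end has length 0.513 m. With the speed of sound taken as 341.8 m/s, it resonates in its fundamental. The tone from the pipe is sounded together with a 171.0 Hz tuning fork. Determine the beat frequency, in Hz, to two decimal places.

4.43 Hz

Closed pipe (odd harmonics): f_n = n·v/(4L) = 1·341.8/(4·0.513) = 166.5692 Hz.
f_beat = |166.5692 − 171.0| = 4.43 Hz.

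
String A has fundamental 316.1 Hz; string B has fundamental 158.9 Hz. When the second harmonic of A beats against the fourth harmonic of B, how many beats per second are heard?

Second harmonic of the first: 2·316.1 = 632.2 Hz.
Fourth harmonic of the second: 4·158.9 = 635.6 Hz.
f_beat = |632.2 − 635.6| = 3.4 Hz.

3.4 Hz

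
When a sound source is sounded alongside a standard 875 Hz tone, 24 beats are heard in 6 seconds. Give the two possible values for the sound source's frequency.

871 Hz or 879 Hz

Beat frequency = 24/6 = 4 Hz.
|f − 875| = 4, so f = 875 ± 4.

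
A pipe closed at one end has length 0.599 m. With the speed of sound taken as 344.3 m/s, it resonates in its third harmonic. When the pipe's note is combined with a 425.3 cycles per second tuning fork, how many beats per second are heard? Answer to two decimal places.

Closed pipe (odd harmonics): f_n = n·v/(4L) = 3·344.3/(4·0.599) = 431.0935 Hz.
f_beat = |431.0935 − 425.3| = 5.79 Hz.

5.79 Hz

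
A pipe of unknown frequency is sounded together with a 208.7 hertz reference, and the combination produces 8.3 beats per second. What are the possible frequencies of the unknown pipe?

200.4 Hz or 217 Hz

|f − 208.7| = 8.3, so f = 208.7 ± 8.3.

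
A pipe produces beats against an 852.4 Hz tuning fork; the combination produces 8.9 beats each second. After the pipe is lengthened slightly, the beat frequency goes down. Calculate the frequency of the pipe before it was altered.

|f − 852.4| = 8.9, so the pipe was at either 843.5 Hz or 861.3 Hz.
A longer pipe has a lower fundamental; the adjustment lowers the pipe's frequency.
The beat rate fell, so the adjustment moved the pipe toward 852.4 Hz — it must have started above the reference.

861.3 Hz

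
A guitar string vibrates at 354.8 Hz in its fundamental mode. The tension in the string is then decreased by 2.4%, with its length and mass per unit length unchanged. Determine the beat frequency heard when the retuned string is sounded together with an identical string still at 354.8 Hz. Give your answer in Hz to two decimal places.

4.28 Hz

For a string, f ∝ √T, so the new frequency is 354.8·√0.976 = 350.5165 Hz.
f_beat = |350.5165 − 354.8| = 4.28 Hz.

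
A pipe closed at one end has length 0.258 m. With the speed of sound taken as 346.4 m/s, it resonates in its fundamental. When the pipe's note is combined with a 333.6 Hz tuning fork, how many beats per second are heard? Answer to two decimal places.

2.06 Hz

Closed pipe (odd harmonics): f_n = n·v/(4L) = 1·346.4/(4·0.258) = 335.6589 Hz.
f_beat = |335.6589 − 333.6| = 2.06 Hz.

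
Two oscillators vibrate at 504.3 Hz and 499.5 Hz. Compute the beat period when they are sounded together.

f_beat = |504.3 − 499.5| = 4.8 Hz.
Beat period T = 1 / f_beat = 1 / 4.8 s.

0.208 s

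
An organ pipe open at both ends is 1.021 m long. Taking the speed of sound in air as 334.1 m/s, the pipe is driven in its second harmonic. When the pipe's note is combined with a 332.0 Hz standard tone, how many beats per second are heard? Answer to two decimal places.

Open pipe: f_n = n·v/(2L) = 2·334.1/(2·1.021) = 327.2282 Hz.
f_beat = |327.2282 − 332.0| = 4.77 Hz.

4.77 Hz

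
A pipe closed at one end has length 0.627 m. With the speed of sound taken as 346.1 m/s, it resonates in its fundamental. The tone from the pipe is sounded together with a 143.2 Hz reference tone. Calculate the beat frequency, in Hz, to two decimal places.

5.20 Hz

Closed pipe (odd harmonics): f_n = n·v/(4L) = 1·346.1/(4·0.627) = 137.9984 Hz.
f_beat = |137.9984 − 143.2| = 5.20 Hz.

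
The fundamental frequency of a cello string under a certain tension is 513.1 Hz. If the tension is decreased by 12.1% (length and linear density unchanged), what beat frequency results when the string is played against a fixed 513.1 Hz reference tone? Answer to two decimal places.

For a string, f ∝ √T, so the new frequency is 513.1·√0.879 = 481.0569 Hz.
f_beat = |481.0569 − 513.1| = 32.04 Hz.

32.04 Hz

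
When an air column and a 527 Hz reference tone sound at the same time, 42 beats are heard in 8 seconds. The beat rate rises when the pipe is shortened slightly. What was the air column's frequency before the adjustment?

Beat frequency = 42/8 = 5.25 Hz.
|f − 527| = 5.25, so the air column was at either 521.75 Hz or 532.25 Hz.
A shorter pipe has a higher fundamental; the adjustment raises the air column's frequency.
The beat rate rose, so the adjustment moved the air column further from 527 Hz — it was already above the reference.

532.25 Hz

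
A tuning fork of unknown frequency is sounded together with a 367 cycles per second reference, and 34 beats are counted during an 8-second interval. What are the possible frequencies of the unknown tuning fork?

362.75 Hz or 371.25 Hz

Beat frequency = 34/8 = 4.25 Hz.
|f − 367| = 4.25, so f = 367 ± 4.25.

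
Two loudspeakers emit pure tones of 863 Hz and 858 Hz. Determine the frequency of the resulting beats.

5 Hz

The beat frequency equals the magnitude of the frequency difference.
|863 − 858| = 5 Hz.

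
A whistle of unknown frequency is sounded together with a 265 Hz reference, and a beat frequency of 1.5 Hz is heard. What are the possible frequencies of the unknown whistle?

263.5 Hz or 266.5 Hz

|f − 265| = 1.5, so f = 265 ± 1.5.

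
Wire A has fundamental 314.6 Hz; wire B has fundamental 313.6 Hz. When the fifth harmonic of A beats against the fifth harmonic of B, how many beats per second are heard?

5.0 Hz

Fifth harmonic of the first: 5·314.6 = 1573.0 Hz.
Fifth harmonic of the second: 5·313.6 = 1568.0 Hz.
f_beat = |1573.0 − 1568.0| = 5.0 Hz.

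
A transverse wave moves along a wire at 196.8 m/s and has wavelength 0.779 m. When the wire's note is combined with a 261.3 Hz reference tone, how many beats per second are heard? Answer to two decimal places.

8.67 Hz

Source frequency f = v/λ = 196.8/0.779 = 252.6316 Hz.
f_beat = |252.6316 − 261.3| = 8.67 Hz.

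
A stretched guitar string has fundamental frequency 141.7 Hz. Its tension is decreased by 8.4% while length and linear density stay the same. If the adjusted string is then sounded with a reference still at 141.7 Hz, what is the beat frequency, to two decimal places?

6.08 Hz

For a string, f ∝ √T, so the new frequency is 141.7·√0.916 = 135.6181 Hz.
f_beat = |135.6181 − 141.7| = 6.08 Hz.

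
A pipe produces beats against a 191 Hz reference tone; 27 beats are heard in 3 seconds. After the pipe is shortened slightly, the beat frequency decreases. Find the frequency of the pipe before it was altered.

182 Hz

Beat frequency = 27/3 = 9 Hz.
|f − 191| = 9, so the pipe was at either 182 Hz or 200 Hz.
A shorter pipe has a higher fundamental; the adjustment raises the pipe's frequency.
The beat rate fell, so the adjustment moved the pipe toward 191 Hz — it must have started below the reference.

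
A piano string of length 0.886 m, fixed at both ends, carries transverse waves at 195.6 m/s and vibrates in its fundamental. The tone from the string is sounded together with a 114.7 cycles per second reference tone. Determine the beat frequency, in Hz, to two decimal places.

For a string fixed at both ends, f_n = n·v/(2L) = 1·195.6/(2·0.886) = 110.3837 Hz.
f_beat = |110.3837 − 114.7| = 4.32 Hz.

4.32 Hz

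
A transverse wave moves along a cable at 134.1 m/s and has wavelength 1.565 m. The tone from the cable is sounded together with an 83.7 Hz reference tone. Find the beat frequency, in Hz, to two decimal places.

Source frequency f = v/λ = 134.1/1.565 = 85.6869 Hz.
f_beat = |85.6869 − 83.7| = 1.99 Hz.

1.99 Hz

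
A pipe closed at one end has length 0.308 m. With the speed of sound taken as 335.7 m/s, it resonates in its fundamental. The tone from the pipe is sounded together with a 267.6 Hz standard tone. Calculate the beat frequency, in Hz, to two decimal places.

Closed pipe (odd harmonics): f_n = n·v/(4L) = 1·335.7/(4·0.308) = 272.4838 Hz.
f_beat = |272.4838 − 267.6| = 4.88 Hz.

4.88 Hz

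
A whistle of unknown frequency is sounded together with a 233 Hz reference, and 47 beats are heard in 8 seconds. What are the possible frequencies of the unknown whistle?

Beat frequency = 47/8 = 5.875 Hz.
|f − 233| = 5.875, so f = 233 ± 5.875.

227.125 Hz or 238.875 Hz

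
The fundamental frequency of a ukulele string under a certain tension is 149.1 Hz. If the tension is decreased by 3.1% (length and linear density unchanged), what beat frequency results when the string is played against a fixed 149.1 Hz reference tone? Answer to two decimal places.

For a string, f ∝ √T, so the new frequency is 149.1·√0.969 = 146.7708 Hz.
f_beat = |146.7708 − 149.1| = 2.33 Hz.

2.33 Hz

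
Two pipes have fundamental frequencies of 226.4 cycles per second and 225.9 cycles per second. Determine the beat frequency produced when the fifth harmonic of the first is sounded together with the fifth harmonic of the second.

2.5 Hz

Fifth harmonic of the first: 5·226.4 = 1132.0 Hz.
Fifth harmonic of the second: 5·225.9 = 1129.5 Hz.
f_beat = |1132.0 − 1129.5| = 2.5 Hz.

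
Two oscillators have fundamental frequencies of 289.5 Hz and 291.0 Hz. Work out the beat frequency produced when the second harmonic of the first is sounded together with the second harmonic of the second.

3.0 Hz

Second harmonic of the first: 2·289.5 = 579.0 Hz.
Second harmonic of the second: 2·291.0 = 582.0 Hz.
f_beat = |579.0 − 582.0| = 3.0 Hz.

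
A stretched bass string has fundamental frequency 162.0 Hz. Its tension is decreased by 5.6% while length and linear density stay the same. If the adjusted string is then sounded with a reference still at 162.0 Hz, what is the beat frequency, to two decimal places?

For a string, f ∝ √T, so the new frequency is 162.0·√0.944 = 157.3987 Hz.
f_beat = |157.3987 − 162.0| = 4.60 Hz.

4.60 Hz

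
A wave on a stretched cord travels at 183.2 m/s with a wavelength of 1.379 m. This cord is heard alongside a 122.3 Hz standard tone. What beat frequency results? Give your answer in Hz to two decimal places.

10.55 Hz

Source frequency f = v/λ = 183.2/1.379 = 132.8499 Hz.
f_beat = |132.8499 − 122.3| = 10.55 Hz.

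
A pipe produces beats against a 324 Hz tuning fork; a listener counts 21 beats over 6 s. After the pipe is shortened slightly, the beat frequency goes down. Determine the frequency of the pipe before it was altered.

320.5 Hz

Beat frequency = 21/6 = 3.5 Hz.
|f − 324| = 3.5, so the pipe was at either 320.5 Hz or 327.5 Hz.
A shorter pipe has a higher fundamental; the adjustment raises the pipe's frequency.
The beat rate fell, so the adjustment moved the pipe toward 324 Hz — it must have started below the reference.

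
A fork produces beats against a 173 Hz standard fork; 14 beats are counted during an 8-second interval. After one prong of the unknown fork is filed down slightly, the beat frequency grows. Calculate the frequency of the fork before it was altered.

Beat frequency = 14/8 = 1.75 Hz.
|f − 173| = 1.75, so the fork was at either 171.25 Hz or 174.75 Hz.
Filing a prong removes mass and raises the fork's frequency; the adjustment raises the fork's frequency.
The beat rate rose, so the adjustment moved the fork further from 173 Hz — it was already above the reference.

174.75 Hz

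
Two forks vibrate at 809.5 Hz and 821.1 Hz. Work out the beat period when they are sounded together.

0.086 s

f_beat = |809.5 − 821.1| = 11.6 Hz.
Beat period T = 1 / f_beat = 1 / 11.6 s.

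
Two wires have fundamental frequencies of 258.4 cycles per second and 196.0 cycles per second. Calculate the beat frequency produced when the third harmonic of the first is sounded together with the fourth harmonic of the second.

8.8 Hz

Third harmonic of the first: 3·258.4 = 775.2 Hz.
Fourth harmonic of the second: 4·196.0 = 784.0 Hz.
f_beat = |775.2 − 784.0| = 8.8 Hz.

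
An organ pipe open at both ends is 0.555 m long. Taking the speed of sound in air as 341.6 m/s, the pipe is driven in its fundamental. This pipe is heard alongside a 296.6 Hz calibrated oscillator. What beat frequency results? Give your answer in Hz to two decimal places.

Open pipe: f_n = n·v/(2L) = 1·341.6/(2·0.555) = 307.7477 Hz.
f_beat = |307.7477 − 296.6| = 11.15 Hz.

11.15 Hz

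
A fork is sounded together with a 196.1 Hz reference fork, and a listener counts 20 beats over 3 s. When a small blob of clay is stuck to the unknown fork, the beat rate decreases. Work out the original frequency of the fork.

202.7667 Hz

Beat frequency = 20/3 = 6.6667 Hz.
|f − 196.1| = 6.6667, so the fork was at either 189.4333 Hz or 202.7667 Hz.
Adding mass to a fork lowers its frequency; the adjustment lowers the fork's frequency.
The beat rate fell, so the adjustment moved the fork toward 196.1 Hz — it must have started above the reference.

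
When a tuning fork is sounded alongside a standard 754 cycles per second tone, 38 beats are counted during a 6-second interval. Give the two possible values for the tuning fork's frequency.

747.6667 Hz or 760.3333 Hz

Beat frequency = 38/6 = 6.3333 Hz.
|f − 754| = 6.3333, so f = 754 ± 6.3333.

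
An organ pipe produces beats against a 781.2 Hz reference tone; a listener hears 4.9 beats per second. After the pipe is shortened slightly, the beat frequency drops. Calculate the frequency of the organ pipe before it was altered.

776.3 Hz

|f − 781.2| = 4.9, so the organ pipe was at either 776.3 Hz or 786.1 Hz.
A shorter pipe has a higher fundamental; the adjustment raises the organ pipe's frequency.
The beat rate fell, so the adjustment moved the organ pipe toward 781.2 Hz — it must have started below the reference.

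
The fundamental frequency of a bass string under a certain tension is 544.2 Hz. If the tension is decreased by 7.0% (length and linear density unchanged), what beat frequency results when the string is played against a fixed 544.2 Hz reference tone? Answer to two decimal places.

19.39 Hz

For a string, f ∝ √T, so the new frequency is 544.2·√0.930 = 524.8075 Hz.
f_beat = |524.8075 − 544.2| = 19.39 Hz.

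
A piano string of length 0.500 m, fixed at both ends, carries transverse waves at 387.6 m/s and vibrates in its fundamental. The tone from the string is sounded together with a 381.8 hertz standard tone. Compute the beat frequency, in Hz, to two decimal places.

5.80 Hz

For a string fixed at both ends, f_n = n·v/(2L) = 1·387.6/(2·0.500) = 387.6000 Hz.
f_beat = |387.6000 − 381.8| = 5.80 Hz.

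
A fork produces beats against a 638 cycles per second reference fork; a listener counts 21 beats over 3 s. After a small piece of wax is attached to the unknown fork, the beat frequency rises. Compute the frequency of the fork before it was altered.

631 Hz

Beat frequency = 21/3 = 7 Hz.
|f − 638| = 7, so the fork was at either 631 Hz or 645 Hz.
Loading a fork with wax lowers its frequency; the adjustment lowers the fork's frequency.
The beat rate rose, so the adjustment moved the fork further from 638 Hz — it was already below the reference.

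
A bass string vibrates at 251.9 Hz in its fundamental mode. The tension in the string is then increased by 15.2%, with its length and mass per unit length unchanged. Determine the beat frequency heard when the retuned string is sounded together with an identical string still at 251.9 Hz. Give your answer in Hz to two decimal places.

18.47 Hz

For a string, f ∝ √T, so the new frequency is 251.9·√1.152 = 270.3675 Hz.
f_beat = |270.3675 − 251.9| = 18.47 Hz.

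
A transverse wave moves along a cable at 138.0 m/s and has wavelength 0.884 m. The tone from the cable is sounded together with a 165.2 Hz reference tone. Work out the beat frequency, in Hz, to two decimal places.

Source frequency f = v/λ = 138.0/0.884 = 156.1086 Hz.
f_beat = |156.1086 − 165.2| = 9.09 Hz.

9.09 Hz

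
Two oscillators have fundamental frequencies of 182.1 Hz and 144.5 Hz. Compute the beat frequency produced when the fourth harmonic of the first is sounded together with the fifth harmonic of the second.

5.9 Hz

Fourth harmonic of the first: 4·182.1 = 728.4 Hz.
Fifth harmonic of the second: 5·144.5 = 722.5 Hz.
f_beat = |728.4 − 722.5| = 5.9 Hz.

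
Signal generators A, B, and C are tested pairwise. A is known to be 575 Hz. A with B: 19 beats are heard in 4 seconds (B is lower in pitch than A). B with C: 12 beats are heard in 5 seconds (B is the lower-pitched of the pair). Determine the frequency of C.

572.65 Hz

A–B: Beat frequency = 19/4 = 4.75 Hz.
B is below A, so f_B = 575 − 4.75 = 570.25 Hz.
B–C: Beat frequency = 12/5 = 2.4 Hz.
C is above B, so f_C = 570.25 + 2.4 = 572.65 Hz.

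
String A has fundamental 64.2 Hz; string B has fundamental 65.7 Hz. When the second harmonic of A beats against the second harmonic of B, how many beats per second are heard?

Second harmonic of the first: 2·64.2 = 128.4 Hz.
Second harmonic of the second: 2·65.7 = 131.4 Hz.
f_beat = |128.4 − 131.4| = 3.0 Hz.

3.0 Hz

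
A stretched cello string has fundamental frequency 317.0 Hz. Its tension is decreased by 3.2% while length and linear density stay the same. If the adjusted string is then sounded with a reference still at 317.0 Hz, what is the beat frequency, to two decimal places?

For a string, f ∝ √T, so the new frequency is 317.0·√0.968 = 311.8868 Hz.
f_beat = |311.8868 − 317.0| = 5.11 Hz.

5.11 Hz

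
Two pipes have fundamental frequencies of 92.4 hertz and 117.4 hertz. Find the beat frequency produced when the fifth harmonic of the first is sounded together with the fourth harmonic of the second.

7.6 Hz

Fifth harmonic of the first: 5·92.4 = 462.0 Hz.
Fourth harmonic of the second: 4·117.4 = 469.6 Hz.
f_beat = |462.0 − 469.6| = 7.6 Hz.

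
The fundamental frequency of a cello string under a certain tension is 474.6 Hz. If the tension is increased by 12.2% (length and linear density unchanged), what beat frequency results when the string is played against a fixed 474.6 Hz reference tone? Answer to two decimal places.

28.12 Hz

For a string, f ∝ √T, so the new frequency is 474.6·√1.122 = 502.7177 Hz.
f_beat = |502.7177 − 474.6| = 28.12 Hz.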